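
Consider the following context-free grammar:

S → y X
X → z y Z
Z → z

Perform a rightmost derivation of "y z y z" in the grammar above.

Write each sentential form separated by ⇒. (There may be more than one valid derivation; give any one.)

S ⇒ y X ⇒ y z y Z ⇒ y z y z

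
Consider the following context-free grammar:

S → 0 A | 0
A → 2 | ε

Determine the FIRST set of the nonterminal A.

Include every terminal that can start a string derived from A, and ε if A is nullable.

We compute FIRST(A) using the standard algorithm.
FIRST(A) = {2, ε}
FIRST(S) = {0}
Therefore, FIRST(A) = {2, ε}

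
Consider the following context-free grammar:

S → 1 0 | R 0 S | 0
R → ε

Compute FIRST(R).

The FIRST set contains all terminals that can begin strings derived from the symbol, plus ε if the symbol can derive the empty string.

We compute FIRST(R) using the standard algorithm.
FIRST(R) = {ε}
FIRST(S) = {0, 1}
Therefore, FIRST(R) = {ε}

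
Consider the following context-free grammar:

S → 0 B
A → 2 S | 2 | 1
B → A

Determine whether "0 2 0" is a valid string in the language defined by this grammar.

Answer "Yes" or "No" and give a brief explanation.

No - no valid derivation exists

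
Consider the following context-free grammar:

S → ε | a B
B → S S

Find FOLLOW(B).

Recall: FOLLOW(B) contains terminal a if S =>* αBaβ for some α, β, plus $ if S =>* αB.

We compute FOLLOW(B) using the standard algorithm.
FOLLOW(S) starts with {$}.
FIRST(B) = {a, ε}
FIRST(S) = {a, ε}
FOLLOW(B) = {$, a}
FOLLOW(S) = {$, a}
Therefore, FOLLOW(B) = {$, a}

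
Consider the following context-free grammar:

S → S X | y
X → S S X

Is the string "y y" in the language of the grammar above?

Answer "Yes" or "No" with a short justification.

No - no valid derivation exists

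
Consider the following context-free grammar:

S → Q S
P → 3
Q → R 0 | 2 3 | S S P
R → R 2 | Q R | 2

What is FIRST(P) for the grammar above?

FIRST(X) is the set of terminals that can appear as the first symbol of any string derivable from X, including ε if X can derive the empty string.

We compute FIRST(P) using the standard algorithm.
FIRST(P) = {3}
FIRST(Q) = {2}
FIRST(R) = {2}
FIRST(S) = {2}
Therefore, FIRST(P) = {3}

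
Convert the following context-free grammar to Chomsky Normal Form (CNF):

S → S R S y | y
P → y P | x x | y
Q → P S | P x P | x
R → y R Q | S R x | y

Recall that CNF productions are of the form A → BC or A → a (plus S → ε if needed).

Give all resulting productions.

TY → y; S → y; TX → x; P → y; Q → x; R → y; S → S X0; X0 → R X1; X1 → S TY; P → TY P; P → TX TX; Q → P S; Q → P X2; X2 → TX P; R → TY X3; X3 → R Q; R → S X4; X4 → R TX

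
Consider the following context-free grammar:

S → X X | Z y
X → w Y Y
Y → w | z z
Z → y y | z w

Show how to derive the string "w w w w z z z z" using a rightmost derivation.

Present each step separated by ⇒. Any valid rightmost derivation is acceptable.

S ⇒ X X ⇒ X w Y Y ⇒ X w Y z z ⇒ X w z z z z ⇒ w Y Y w z z z z ⇒ w Y w w z z z z ⇒ w w w w z z z z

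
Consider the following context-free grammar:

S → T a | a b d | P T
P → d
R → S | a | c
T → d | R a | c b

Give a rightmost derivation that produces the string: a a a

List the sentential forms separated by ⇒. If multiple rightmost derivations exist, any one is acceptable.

S ⇒ T a ⇒ R a a ⇒ a a a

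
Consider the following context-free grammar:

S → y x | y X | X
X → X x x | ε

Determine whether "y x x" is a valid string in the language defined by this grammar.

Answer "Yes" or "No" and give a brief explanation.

Yes - a valid derivation exists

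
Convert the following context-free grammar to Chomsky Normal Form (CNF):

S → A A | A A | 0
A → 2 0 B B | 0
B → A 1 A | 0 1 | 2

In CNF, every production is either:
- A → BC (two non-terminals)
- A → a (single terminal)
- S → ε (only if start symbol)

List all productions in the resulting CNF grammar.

S → 0; T2 → 2; T0 → 0; A → 0; T1 → 1; B → 2; S → A A; S → A A; A → T2 X0; X0 → T0 X1; X1 → B B; B → A X2; X2 → T1 A; B → T0 T1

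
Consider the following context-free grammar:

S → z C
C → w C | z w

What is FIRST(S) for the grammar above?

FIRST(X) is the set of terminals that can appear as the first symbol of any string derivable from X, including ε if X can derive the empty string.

We compute FIRST(S) using the standard algorithm.
FIRST(C) = {w, z}
FIRST(S) = {z}
Therefore, FIRST(S) = {z}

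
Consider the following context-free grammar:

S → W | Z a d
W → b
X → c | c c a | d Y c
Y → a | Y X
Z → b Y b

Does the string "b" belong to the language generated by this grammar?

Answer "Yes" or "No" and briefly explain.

Yes - a valid derivation exists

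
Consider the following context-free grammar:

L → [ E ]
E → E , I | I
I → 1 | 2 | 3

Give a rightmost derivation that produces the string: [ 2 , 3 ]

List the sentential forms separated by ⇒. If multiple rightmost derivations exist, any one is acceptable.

L ⇒ [ E ] ⇒ [ E , I ] ⇒ [ E , 3 ] ⇒ [ I , 3 ] ⇒ [ 2 , 3 ]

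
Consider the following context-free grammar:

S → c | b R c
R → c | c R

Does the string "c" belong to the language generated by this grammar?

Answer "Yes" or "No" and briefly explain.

Yes - a valid derivation exists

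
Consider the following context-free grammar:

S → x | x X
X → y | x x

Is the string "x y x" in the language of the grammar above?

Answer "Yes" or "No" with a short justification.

No - no valid derivation exists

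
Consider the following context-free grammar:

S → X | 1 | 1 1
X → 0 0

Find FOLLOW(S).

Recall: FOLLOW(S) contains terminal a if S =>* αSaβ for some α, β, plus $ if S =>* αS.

We compute FOLLOW(S) using the standard algorithm.
FOLLOW(S) starts with {$}.
FIRST(S) = {0, 1}
FIRST(X) = {0}
FOLLOW(S) = {$}
FOLLOW(X) = {$}
Therefore, FOLLOW(S) = {$}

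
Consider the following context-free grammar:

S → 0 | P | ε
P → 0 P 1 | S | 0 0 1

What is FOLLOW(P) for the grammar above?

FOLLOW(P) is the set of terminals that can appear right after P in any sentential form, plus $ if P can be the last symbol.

We compute FOLLOW(P) using the standard algorithm.
FOLLOW(S) starts with {$}.
FIRST(P) = {0, ε}
FIRST(S) = {0, ε}
FOLLOW(P) = {$, 1}
FOLLOW(S) = {$, 1}
Therefore, FOLLOW(P) = {$, 1}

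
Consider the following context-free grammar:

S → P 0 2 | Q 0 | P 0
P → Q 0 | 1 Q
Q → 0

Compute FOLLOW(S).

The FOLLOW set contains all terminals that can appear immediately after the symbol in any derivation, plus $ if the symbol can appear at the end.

We compute FOLLOW(S) using the standard algorithm.
FOLLOW(S) starts with {$}.
FIRST(P) = {0, 1}
FIRST(Q) = {0}
FIRST(S) = {0, 1}
FOLLOW(P) = {0}
FOLLOW(Q) = {0}
FOLLOW(S) = {$}
Therefore, FOLLOW(S) = {$}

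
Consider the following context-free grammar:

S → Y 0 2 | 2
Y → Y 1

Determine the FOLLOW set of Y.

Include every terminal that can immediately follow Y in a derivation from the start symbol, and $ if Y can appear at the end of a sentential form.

We compute FOLLOW(Y) using the standard algorithm.
FOLLOW(S) starts with {$}.
FIRST(S) = {2}
FIRST(Y) = {}
FOLLOW(S) = {$}
FOLLOW(Y) = {0, 1}
Therefore, FOLLOW(Y) = {0, 1}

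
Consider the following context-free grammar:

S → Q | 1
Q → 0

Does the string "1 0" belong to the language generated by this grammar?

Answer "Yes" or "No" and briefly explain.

No - no valid derivation exists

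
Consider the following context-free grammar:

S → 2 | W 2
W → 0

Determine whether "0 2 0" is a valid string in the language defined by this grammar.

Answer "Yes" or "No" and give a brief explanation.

No - no valid derivation exists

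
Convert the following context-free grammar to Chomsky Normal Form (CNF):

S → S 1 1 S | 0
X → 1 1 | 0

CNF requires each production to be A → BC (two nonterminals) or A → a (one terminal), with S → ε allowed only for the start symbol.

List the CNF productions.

T1 → 1; S → 0; X → 0; S → S X0; X0 → T1 X1; X1 → T1 S; X → T1 T1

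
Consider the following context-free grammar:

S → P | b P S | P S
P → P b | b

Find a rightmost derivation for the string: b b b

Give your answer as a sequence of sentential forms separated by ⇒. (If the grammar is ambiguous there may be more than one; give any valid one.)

S ⇒ P ⇒ P b ⇒ P b b ⇒ b b b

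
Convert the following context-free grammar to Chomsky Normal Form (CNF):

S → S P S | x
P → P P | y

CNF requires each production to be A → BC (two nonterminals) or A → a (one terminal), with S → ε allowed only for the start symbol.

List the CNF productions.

S → x; P → y; S → S X0; X0 → P S; P → P P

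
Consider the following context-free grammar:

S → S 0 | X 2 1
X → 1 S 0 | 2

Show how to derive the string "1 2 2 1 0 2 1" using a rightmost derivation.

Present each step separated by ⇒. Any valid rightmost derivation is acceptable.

S ⇒ X 2 1 ⇒ 1 S 0 2 1 ⇒ 1 X 2 1 0 2 1 ⇒ 1 2 2 1 0 2 1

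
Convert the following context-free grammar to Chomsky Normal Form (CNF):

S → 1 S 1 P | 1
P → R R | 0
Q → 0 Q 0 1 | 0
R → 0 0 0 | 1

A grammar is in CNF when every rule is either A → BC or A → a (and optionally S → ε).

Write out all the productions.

T1 → 1; S → 1; P → 0; T0 → 0; Q → 0; R → 1; S → T1 X0; X0 → S X1; X1 → T1 P; P → R R; Q → T0 X2; X2 → Q X3; X3 → T0 T1; R → T0 X4; X4 → T0 T0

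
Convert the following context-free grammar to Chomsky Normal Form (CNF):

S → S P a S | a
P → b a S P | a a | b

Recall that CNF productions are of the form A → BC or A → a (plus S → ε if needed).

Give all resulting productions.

TA → a; S → a; TB → b; P → b; S → S X0; X0 → P X1; X1 → TA S; P → TB X2; X2 → TA X3; X3 → S P; P → TA TA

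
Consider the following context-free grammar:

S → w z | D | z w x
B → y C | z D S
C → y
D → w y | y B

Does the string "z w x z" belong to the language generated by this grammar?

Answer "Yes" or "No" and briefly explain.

No - no valid derivation exists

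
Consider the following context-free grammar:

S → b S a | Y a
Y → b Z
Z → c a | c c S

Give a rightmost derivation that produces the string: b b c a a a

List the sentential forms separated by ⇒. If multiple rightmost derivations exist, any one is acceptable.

S ⇒ b S a ⇒ b Y a a ⇒ b b Z a a ⇒ b b c a a a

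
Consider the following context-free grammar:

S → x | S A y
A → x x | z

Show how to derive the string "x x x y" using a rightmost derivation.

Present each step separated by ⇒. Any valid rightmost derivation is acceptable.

S ⇒ S A y ⇒ S x x y ⇒ x x x y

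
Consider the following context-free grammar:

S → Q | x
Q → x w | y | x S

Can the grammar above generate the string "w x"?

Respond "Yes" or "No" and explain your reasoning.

No - no valid derivation exists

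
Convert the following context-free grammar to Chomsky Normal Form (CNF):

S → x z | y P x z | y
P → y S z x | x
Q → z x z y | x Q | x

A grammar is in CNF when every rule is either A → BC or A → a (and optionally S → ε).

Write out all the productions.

TX → x; TZ → z; TY → y; S → y; P → x; Q → x; S → TX TZ; S → TY X0; X0 → P X1; X1 → TX TZ; P → TY X2; X2 → S X3; X3 → TZ TX; Q → TZ X4; X4 → TX X5; X5 → TZ TY; Q → TX Q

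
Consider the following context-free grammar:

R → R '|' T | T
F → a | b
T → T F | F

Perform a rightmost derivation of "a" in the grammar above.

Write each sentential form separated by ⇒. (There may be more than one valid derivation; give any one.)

R ⇒ T ⇒ F ⇒ a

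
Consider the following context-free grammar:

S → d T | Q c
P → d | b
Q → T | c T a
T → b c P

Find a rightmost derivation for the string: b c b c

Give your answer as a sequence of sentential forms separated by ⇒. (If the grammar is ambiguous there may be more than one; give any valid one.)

S ⇒ Q c ⇒ T c ⇒ b c P c ⇒ b c b c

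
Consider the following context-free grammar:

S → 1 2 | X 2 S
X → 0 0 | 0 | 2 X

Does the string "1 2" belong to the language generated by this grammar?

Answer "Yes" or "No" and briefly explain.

Yes - a valid derivation exists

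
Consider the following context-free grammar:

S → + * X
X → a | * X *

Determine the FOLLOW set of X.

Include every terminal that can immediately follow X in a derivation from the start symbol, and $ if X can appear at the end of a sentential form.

We compute FOLLOW(X) using the standard algorithm.
FOLLOW(S) starts with {$}.
FIRST(S) = {+}
FIRST(X) = {*, a}
FOLLOW(S) = {$}
FOLLOW(X) = {$, *}
Therefore, FOLLOW(X) = {$, *}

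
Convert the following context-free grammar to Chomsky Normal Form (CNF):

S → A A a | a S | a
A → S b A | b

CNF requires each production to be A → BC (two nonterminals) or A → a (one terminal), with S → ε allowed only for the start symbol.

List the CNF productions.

TA → a; S → a; TB → b; A → b; S → A X0; X0 → A TA; S → TA S; A → S X1; X1 → TB A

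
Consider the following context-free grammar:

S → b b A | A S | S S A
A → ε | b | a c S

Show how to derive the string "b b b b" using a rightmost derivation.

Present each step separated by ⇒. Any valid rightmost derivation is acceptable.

S ⇒ A S ⇒ A b b A ⇒ A b b b ⇒ b b b b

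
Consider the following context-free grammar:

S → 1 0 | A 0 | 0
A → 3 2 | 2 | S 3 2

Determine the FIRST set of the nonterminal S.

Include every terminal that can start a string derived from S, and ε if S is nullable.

We compute FIRST(S) using the standard algorithm.
FIRST(A) = {0, 1, 2, 3}
FIRST(S) = {0, 1, 2, 3}
Therefore, FIRST(S) = {0, 1, 2, 3}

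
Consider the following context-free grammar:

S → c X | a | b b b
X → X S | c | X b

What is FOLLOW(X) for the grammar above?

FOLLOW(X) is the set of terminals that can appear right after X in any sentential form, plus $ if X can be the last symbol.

We compute FOLLOW(X) using the standard algorithm.
FOLLOW(S) starts with {$}.
FIRST(S) = {a, b, c}
FIRST(X) = {c}
FOLLOW(S) = {$, a, b, c}
FOLLOW(X) = {$, a, b, c}
Therefore, FOLLOW(X) = {$, a, b, c}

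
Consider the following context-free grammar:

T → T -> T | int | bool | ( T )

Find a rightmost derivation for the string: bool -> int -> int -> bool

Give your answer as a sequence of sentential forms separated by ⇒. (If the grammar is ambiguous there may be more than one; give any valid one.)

T ⇒ T -> T ⇒ T -> T -> T ⇒ T -> T -> T -> T ⇒ T -> T -> T -> bool ⇒ T -> T -> int -> bool ⇒ T -> int -> int -> bool ⇒ bool -> int -> int -> bool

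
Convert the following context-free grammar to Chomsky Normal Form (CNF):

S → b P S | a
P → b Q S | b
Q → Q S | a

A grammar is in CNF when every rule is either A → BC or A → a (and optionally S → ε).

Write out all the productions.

TB → b; S → a; P → b; Q → a; S → TB X0; X0 → P S; P → TB X1; X1 → Q S; Q → Q S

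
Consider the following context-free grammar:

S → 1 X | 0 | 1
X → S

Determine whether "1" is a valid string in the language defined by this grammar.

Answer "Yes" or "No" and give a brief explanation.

Yes - a valid derivation exists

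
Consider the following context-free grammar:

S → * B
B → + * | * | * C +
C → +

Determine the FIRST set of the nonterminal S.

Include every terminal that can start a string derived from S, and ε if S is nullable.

We compute FIRST(S) using the standard algorithm.
FIRST(B) = {*, +}
FIRST(C) = {+}
FIRST(S) = {*}
Therefore, FIRST(S) = {*}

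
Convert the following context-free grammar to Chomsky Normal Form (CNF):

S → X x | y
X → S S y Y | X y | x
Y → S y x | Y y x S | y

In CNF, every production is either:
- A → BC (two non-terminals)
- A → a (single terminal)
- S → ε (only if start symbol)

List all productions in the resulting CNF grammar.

TX → x; S → y; TY → y; X → x; Y → y; S → X TX; X → S X0; X0 → S X1; X1 → TY Y; X → X TY; Y → S X2; X2 → TY TX; Y → Y X3; X3 → TY X4; X4 → TX S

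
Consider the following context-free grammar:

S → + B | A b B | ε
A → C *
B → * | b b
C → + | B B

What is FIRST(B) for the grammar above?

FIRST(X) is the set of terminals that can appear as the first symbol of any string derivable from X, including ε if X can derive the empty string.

We compute FIRST(B) using the standard algorithm.
FIRST(A) = {*, +, b}
FIRST(B) = {*, b}
FIRST(C) = {*, +, b}
FIRST(S) = {*, +, b, ε}
Therefore, FIRST(B) = {*, b}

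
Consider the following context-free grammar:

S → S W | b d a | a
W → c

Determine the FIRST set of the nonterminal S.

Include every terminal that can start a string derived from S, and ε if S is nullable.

We compute FIRST(S) using the standard algorithm.
FIRST(S) = {a, b}
FIRST(W) = {c}
Therefore, FIRST(S) = {a, b}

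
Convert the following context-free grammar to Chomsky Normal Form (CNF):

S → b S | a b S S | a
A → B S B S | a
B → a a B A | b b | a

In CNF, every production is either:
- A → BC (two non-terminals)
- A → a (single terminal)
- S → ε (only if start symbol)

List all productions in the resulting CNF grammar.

TB → b; TA → a; S → a; A → a; B → a; S → TB S; S → TA X0; X0 → TB X1; X1 → S S; A → B X2; X2 → S X3; X3 → B S; B → TA X4; X4 → TA X5; X5 → B A; B → TB TB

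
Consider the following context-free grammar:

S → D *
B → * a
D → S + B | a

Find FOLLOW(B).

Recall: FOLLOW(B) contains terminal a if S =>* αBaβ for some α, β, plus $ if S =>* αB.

We compute FOLLOW(B) using the standard algorithm.
FOLLOW(S) starts with {$}.
FIRST(B) = {*}
FIRST(D) = {a}
FIRST(S) = {a}
FOLLOW(B) = {*}
FOLLOW(D) = {*}
FOLLOW(S) = {$, +}
Therefore, FOLLOW(B) = {*}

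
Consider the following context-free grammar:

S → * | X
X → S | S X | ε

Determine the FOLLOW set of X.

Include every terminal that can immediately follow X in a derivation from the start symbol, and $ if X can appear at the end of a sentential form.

We compute FOLLOW(X) using the standard algorithm.
FOLLOW(S) starts with {$}.
FIRST(S) = {*, ε}
FIRST(X) = {*, ε}
FOLLOW(S) = {$, *}
FOLLOW(X) = {$, *}
Therefore, FOLLOW(X) = {$, *}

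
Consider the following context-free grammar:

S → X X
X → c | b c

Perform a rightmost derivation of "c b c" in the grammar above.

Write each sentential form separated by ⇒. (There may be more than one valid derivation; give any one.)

S ⇒ X X ⇒ X b c ⇒ c b c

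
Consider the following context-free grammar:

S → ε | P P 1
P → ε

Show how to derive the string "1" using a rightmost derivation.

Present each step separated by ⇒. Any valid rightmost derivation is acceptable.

S ⇒ P P 1 ⇒ P 1 ⇒ 1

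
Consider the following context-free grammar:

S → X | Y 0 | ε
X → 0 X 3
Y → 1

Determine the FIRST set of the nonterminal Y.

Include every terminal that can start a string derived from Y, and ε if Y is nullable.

We compute FIRST(Y) using the standard algorithm.
FIRST(S) = {0, 1, ε}
FIRST(X) = {0}
FIRST(Y) = {1}
Therefore, FIRST(Y) = {1}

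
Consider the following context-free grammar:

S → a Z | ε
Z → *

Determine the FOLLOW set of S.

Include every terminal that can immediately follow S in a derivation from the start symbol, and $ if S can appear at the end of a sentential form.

We compute FOLLOW(S) using the standard algorithm.
FOLLOW(S) starts with {$}.
FIRST(S) = {a, ε}
FIRST(Z) = {*}
FOLLOW(S) = {$}
FOLLOW(Z) = {$}
Therefore, FOLLOW(S) = {$}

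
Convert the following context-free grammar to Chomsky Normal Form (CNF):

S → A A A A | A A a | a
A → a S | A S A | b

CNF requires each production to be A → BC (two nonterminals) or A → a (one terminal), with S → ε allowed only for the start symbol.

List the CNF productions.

TA → a; S → a; A → b; S → A X0; X0 → A X1; X1 → A A; S → A X2; X2 → A TA; A → TA S; A → A X3; X3 → S A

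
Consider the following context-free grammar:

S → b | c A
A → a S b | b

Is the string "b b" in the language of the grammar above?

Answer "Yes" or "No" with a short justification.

No - no valid derivation exists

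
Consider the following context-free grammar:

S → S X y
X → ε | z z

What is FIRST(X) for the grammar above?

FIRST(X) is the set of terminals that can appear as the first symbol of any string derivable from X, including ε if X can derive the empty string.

We compute FIRST(X) using the standard algorithm.
FIRST(S) = {}
FIRST(X) = {z, ε}
Therefore, FIRST(X) = {z, ε}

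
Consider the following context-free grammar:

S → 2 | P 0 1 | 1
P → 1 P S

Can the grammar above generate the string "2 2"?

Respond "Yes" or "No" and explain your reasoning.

No - no valid derivation exists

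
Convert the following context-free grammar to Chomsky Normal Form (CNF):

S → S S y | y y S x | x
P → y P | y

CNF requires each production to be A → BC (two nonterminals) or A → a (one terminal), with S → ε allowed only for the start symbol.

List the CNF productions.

TY → y; TX → x; S → x; P → y; S → S X0; X0 → S TY; S → TY X1; X1 → TY X2; X2 → S TX; P → TY P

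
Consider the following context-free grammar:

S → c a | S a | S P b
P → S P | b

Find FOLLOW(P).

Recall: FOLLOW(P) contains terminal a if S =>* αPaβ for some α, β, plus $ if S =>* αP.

We compute FOLLOW(P) using the standard algorithm.
FOLLOW(S) starts with {$}.
FIRST(P) = {b, c}
FIRST(S) = {c}
FOLLOW(P) = {b}
FOLLOW(S) = {$, a, b, c}
Therefore, FOLLOW(P) = {b}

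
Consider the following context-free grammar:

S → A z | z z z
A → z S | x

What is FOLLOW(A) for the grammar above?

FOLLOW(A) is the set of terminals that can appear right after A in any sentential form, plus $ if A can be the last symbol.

We compute FOLLOW(A) using the standard algorithm.
FOLLOW(S) starts with {$}.
FIRST(A) = {x, z}
FIRST(S) = {x, z}
FOLLOW(A) = {z}
FOLLOW(S) = {$, z}
Therefore, FOLLOW(A) = {z}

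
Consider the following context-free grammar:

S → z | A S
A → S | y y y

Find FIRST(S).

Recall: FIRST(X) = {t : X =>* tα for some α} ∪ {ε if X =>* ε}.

We compute FIRST(S) using the standard algorithm.
FIRST(A) = {y, z}
FIRST(S) = {y, z}
Therefore, FIRST(S) = {y, z}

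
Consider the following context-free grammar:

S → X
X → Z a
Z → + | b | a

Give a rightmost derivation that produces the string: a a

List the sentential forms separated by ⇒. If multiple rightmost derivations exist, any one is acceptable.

S ⇒ X ⇒ Z a ⇒ a a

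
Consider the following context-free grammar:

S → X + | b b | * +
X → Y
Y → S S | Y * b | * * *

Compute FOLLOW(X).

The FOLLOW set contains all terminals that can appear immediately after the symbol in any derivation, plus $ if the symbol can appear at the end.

We compute FOLLOW(X) using the standard algorithm.
FOLLOW(S) starts with {$}.
FIRST(S) = {*, b}
FIRST(X) = {*, b}
FIRST(Y) = {*, b}
FOLLOW(S) = {$, *, +, b}
FOLLOW(X) = {+}
FOLLOW(Y) = {*, +}
Therefore, FOLLOW(X) = {+}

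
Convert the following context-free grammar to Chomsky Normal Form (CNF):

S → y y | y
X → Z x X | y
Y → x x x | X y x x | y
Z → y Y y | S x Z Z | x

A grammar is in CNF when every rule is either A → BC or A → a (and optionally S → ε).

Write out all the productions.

TY → y; S → y; TX → x; X → y; Y → y; Z → x; S → TY TY; X → Z X0; X0 → TX X; Y → TX X1; X1 → TX TX; Y → X X2; X2 → TY X3; X3 → TX TX; Z → TY X4; X4 → Y TY; Z → S X5; X5 → TX X6; X6 → Z Z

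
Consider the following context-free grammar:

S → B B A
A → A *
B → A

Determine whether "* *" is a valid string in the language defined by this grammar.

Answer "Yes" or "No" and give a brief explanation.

No - no valid derivation exists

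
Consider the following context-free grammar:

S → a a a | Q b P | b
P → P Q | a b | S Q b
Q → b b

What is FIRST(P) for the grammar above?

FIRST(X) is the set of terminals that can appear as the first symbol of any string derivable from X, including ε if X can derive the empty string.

We compute FIRST(P) using the standard algorithm.
FIRST(P) = {a, b}
FIRST(Q) = {b}
FIRST(S) = {a, b}
Therefore, FIRST(P) = {a, b}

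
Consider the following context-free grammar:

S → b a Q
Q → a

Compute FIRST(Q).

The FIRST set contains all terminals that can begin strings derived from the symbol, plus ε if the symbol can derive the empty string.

We compute FIRST(Q) using the standard algorithm.
FIRST(Q) = {a}
FIRST(S) = {b}
Therefore, FIRST(Q) = {a}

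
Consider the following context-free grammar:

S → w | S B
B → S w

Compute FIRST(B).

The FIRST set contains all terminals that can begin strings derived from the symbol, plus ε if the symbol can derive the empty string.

We compute FIRST(B) using the standard algorithm.
FIRST(B) = {w}
FIRST(S) = {w}
Therefore, FIRST(B) = {w}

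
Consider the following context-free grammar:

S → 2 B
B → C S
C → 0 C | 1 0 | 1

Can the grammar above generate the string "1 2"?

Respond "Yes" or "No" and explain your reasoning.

No - no valid derivation exists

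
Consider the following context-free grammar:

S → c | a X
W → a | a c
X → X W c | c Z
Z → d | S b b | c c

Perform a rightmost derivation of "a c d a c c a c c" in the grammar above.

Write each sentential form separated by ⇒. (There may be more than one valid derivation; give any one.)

S ⇒ a X ⇒ a X W c ⇒ a X a c c ⇒ a X W c a c c ⇒ a X a c c a c c ⇒ a c Z a c c a c c ⇒ a c d a c c a c c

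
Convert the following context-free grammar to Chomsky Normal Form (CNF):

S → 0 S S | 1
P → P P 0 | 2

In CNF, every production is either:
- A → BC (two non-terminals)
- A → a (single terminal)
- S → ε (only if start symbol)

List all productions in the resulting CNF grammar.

T0 → 0; S → 1; P → 2; S → T0 X0; X0 → S S; P → P X1; X1 → P T0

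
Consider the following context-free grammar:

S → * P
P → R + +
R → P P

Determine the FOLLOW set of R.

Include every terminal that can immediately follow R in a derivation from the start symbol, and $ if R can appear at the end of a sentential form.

We compute FOLLOW(R) using the standard algorithm.
FOLLOW(S) starts with {$}.
FIRST(P) = {}
FIRST(R) = {}
FIRST(S) = {*}
FOLLOW(P) = {$, +}
FOLLOW(R) = {+}
FOLLOW(S) = {$}
Therefore, FOLLOW(R) = {+}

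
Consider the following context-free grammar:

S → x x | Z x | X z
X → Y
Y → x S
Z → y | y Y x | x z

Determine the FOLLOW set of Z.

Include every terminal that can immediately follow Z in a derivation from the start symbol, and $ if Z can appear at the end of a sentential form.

We compute FOLLOW(Z) using the standard algorithm.
FOLLOW(S) starts with {$}.
FIRST(S) = {x, y}
FIRST(X) = {x}
FIRST(Y) = {x}
FIRST(Z) = {x, y}
FOLLOW(S) = {$, x, z}
FOLLOW(X) = {z}
FOLLOW(Y) = {x, z}
FOLLOW(Z) = {x}
Therefore, FOLLOW(Z) = {x}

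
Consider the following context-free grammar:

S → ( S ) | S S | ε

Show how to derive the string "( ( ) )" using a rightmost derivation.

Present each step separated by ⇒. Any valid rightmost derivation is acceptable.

S ⇒ ( S ) ⇒ ( ( S ) ) ⇒ ( ( ) )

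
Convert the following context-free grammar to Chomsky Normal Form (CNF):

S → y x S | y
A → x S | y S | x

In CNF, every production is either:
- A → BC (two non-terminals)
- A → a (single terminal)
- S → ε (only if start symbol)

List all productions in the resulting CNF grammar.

TY → y; TX → x; S → y; A → x; S → TY X0; X0 → TX S; A → TX S; A → TY S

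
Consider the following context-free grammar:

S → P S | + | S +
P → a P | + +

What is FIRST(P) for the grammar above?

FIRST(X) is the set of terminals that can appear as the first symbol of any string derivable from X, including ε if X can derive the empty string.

We compute FIRST(P) using the standard algorithm.
FIRST(P) = {+, a}
FIRST(S) = {+, a}
Therefore, FIRST(P) = {+, a}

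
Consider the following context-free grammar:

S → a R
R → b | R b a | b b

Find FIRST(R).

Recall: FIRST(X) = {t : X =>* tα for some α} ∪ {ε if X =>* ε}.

We compute FIRST(R) using the standard algorithm.
FIRST(R) = {b}
FIRST(S) = {a}
Therefore, FIRST(R) = {b}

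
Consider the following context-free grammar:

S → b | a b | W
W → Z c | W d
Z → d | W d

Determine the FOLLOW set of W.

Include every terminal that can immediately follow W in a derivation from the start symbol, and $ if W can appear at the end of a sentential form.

We compute FOLLOW(W) using the standard algorithm.
FOLLOW(S) starts with {$}.
FIRST(S) = {a, b, d}
FIRST(W) = {d}
FIRST(Z) = {d}
FOLLOW(S) = {$}
FOLLOW(W) = {$, d}
FOLLOW(Z) = {c}
Therefore, FOLLOW(W) = {$, d}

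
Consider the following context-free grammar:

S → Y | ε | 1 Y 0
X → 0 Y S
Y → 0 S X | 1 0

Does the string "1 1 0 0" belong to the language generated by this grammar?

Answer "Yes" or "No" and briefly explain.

Yes - a valid derivation exists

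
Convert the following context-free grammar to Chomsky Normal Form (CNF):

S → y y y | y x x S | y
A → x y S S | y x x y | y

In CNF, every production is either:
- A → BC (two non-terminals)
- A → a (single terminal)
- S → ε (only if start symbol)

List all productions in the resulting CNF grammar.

TY → y; TX → x; S → y; A → y; S → TY X0; X0 → TY TY; S → TY X1; X1 → TX X2; X2 → TX S; A → TX X3; X3 → TY X4; X4 → S S; A → TY X5; X5 → TX X6; X6 → TX TY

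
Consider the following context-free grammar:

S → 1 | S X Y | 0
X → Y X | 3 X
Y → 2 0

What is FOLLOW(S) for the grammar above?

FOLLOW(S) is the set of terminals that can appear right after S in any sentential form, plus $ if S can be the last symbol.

We compute FOLLOW(S) using the standard algorithm.
FOLLOW(S) starts with {$}.
FIRST(S) = {0, 1}
FIRST(X) = {2, 3}
FIRST(Y) = {2}
FOLLOW(S) = {$, 2, 3}
FOLLOW(X) = {2}
FOLLOW(Y) = {$, 2, 3}
Therefore, FOLLOW(S) = {$, 2, 3}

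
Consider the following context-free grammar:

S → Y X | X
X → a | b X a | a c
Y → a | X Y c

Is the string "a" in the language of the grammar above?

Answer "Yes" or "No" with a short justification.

Yes - a valid derivation exists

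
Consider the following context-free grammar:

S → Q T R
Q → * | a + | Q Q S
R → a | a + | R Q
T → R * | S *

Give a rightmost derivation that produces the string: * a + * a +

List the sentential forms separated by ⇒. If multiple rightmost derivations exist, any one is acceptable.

S ⇒ Q T R ⇒ Q T a + ⇒ Q R * a + ⇒ Q a + * a + ⇒ * a + * a +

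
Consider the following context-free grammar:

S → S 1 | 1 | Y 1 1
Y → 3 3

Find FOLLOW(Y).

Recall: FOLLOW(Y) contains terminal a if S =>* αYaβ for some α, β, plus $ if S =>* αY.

We compute FOLLOW(Y) using the standard algorithm.
FOLLOW(S) starts with {$}.
FIRST(S) = {1, 3}
FIRST(Y) = {3}
FOLLOW(S) = {$, 1}
FOLLOW(Y) = {1}
Therefore, FOLLOW(Y) = {1}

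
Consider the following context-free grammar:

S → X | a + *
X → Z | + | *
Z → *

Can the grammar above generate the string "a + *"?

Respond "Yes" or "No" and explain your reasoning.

Yes - a valid derivation exists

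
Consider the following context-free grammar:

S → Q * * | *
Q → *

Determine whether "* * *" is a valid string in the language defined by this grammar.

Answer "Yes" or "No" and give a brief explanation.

Yes - a valid derivation exists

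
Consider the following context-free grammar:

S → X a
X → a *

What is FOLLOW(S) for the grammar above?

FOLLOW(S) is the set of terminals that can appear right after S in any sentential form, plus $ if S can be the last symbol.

We compute FOLLOW(S) using the standard algorithm.
FOLLOW(S) starts with {$}.
FIRST(S) = {a}
FIRST(X) = {a}
FOLLOW(S) = {$}
FOLLOW(X) = {a}
Therefore, FOLLOW(S) = {$}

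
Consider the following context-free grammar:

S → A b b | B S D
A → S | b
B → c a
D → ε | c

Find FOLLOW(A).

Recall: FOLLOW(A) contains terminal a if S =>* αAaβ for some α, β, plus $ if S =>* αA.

We compute FOLLOW(A) using the standard algorithm.
FOLLOW(S) starts with {$}.
FIRST(A) = {b, c}
FIRST(B) = {c}
FIRST(D) = {c, ε}
FIRST(S) = {b, c}
FOLLOW(A) = {b}
FOLLOW(B) = {b, c}
FOLLOW(D) = {$, b, c}
FOLLOW(S) = {$, b, c}
Therefore, FOLLOW(A) = {b}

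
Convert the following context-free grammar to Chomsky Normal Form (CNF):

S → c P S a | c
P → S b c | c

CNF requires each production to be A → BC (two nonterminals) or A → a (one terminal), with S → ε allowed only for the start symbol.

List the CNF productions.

TC → c; TA → a; S → c; TB → b; P → c; S → TC X0; X0 → P X1; X1 → S TA; P → S X2; X2 → TB TC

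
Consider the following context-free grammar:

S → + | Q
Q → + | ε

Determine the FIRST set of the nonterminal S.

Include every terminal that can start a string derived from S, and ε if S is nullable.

We compute FIRST(S) using the standard algorithm.
FIRST(Q) = {+, ε}
FIRST(S) = {+, ε}
Therefore, FIRST(S) = {+, ε}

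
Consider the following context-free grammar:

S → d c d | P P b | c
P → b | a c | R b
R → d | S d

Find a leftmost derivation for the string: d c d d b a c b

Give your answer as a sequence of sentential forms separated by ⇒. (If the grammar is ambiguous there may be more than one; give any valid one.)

S ⇒ P P b ⇒ R b P b ⇒ S d b P b ⇒ d c d d b P b ⇒ d c d d b a c b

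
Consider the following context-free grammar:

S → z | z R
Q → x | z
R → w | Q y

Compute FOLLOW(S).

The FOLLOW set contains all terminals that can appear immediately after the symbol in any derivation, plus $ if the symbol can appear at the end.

We compute FOLLOW(S) using the standard algorithm.
FOLLOW(S) starts with {$}.
FIRST(Q) = {x, z}
FIRST(R) = {w, x, z}
FIRST(S) = {z}
FOLLOW(Q) = {y}
FOLLOW(R) = {$}
FOLLOW(S) = {$}
Therefore, FOLLOW(S) = {$}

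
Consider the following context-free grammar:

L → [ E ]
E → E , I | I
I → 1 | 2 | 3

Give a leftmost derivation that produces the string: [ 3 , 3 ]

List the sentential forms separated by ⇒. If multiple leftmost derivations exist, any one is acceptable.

L ⇒ [ E ] ⇒ [ E , I ] ⇒ [ I , I ] ⇒ [ 3 , I ] ⇒ [ 3 , 3 ]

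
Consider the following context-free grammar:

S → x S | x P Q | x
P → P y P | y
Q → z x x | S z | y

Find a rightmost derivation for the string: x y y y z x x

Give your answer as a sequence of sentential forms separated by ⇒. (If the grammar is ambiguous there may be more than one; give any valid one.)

S ⇒ x P Q ⇒ x P z x x ⇒ x P y P z x x ⇒ x P y y z x x ⇒ x y y y z x x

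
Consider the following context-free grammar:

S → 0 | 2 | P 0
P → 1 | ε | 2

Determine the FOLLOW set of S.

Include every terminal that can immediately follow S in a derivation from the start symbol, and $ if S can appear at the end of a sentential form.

We compute FOLLOW(S) using the standard algorithm.
FOLLOW(S) starts with {$}.
FIRST(P) = {1, 2, ε}
FIRST(S) = {0, 1, 2}
FOLLOW(P) = {0}
FOLLOW(S) = {$}
Therefore, FOLLOW(S) = {$}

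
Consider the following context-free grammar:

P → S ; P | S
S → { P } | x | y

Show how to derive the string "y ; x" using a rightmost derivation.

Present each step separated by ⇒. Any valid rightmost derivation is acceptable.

P ⇒ S ; P ⇒ S ; S ⇒ S ; x ⇒ y ; x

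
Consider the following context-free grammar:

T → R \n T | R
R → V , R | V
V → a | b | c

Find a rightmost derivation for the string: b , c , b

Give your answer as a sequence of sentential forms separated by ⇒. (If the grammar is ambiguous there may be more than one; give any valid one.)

T ⇒ R ⇒ V , R ⇒ V , V , R ⇒ V , V , V ⇒ V , V , b ⇒ V , c , b ⇒ b , c , b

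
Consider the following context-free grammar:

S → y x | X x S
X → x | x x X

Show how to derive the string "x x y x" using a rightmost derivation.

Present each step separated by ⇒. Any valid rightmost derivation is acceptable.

S ⇒ X x S ⇒ X x y x ⇒ x x y x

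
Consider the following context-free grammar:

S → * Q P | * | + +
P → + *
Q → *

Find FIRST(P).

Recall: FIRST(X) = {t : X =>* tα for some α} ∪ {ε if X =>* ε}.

We compute FIRST(P) using the standard algorithm.
FIRST(P) = {+}
FIRST(Q) = {*}
FIRST(S) = {*, +}
Therefore, FIRST(P) = {+}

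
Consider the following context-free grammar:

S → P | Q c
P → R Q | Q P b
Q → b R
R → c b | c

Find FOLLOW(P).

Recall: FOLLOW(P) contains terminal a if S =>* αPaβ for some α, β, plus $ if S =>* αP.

We compute FOLLOW(P) using the standard algorithm.
FOLLOW(S) starts with {$}.
FIRST(P) = {b, c}
FIRST(Q) = {b}
FIRST(R) = {c}
FIRST(S) = {b, c}
FOLLOW(P) = {$, b}
FOLLOW(Q) = {$, b, c}
FOLLOW(R) = {$, b, c}
FOLLOW(S) = {$}
Therefore, FOLLOW(P) = {$, b}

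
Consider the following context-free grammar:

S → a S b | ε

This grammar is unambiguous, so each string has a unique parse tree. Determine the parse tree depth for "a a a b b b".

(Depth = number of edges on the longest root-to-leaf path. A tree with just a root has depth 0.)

4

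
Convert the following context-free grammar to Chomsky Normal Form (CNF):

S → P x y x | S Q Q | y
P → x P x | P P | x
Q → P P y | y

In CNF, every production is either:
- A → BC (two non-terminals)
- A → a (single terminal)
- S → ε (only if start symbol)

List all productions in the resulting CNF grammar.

TX → x; TY → y; S → y; P → x; Q → y; S → P X0; X0 → TX X1; X1 → TY TX; S → S X2; X2 → Q Q; P → TX X3; X3 → P TX; P → P P; Q → P X4; X4 → P TY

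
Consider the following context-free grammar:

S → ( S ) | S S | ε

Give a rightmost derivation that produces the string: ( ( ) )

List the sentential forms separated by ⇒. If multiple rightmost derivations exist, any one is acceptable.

S ⇒ ( S ) ⇒ ( ( S ) ) ⇒ ( ( ) )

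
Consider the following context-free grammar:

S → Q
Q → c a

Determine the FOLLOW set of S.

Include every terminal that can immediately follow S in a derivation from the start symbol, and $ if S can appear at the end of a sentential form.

We compute FOLLOW(S) using the standard algorithm.
FOLLOW(S) starts with {$}.
FIRST(Q) = {c}
FIRST(S) = {c}
FOLLOW(Q) = {$}
FOLLOW(S) = {$}
Therefore, FOLLOW(S) = {$}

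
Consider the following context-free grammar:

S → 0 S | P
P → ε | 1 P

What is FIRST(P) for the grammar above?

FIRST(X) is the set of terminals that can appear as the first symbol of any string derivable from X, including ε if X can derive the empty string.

We compute FIRST(P) using the standard algorithm.
FIRST(P) = {1, ε}
FIRST(S) = {0, 1, ε}
Therefore, FIRST(P) = {1, ε}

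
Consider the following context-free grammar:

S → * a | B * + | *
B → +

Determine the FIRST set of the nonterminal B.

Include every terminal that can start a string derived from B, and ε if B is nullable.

We compute FIRST(B) using the standard algorithm.
FIRST(B) = {+}
FIRST(S) = {*, +}
Therefore, FIRST(B) = {+}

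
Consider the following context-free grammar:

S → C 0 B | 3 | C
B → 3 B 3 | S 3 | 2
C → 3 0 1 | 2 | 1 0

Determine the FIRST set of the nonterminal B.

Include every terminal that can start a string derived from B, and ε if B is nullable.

We compute FIRST(B) using the standard algorithm.
FIRST(B) = {1, 2, 3}
FIRST(C) = {1, 2, 3}
FIRST(S) = {1, 2, 3}
Therefore, FIRST(B) = {1, 2, 3}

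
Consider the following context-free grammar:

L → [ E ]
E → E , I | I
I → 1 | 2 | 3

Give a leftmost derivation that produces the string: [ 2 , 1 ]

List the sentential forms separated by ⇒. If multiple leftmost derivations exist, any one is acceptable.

L ⇒ [ E ] ⇒ [ E , I ] ⇒ [ I , I ] ⇒ [ 2 , I ] ⇒ [ 2 , 1 ]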